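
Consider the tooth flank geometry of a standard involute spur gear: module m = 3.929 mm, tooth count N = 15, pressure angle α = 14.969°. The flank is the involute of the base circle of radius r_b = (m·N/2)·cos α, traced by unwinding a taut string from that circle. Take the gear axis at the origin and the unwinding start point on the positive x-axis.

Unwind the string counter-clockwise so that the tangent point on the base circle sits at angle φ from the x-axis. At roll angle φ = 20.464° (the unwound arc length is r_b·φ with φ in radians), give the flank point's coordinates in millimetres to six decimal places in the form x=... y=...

x=30.225792 y=0.426857

pitch radius r_p = m·N/2 = 3.929·15/2 = 29.467500
base radius r_b = r_p·cos α = 29.467500·cos 14.969° = 28.467542
roll angle φ = 20.464° = 0.35716418 rad
x = r_b·(cos φ + φ·sin φ) = 28.467542·(0.93689205 + 0.35716418·0.34961878) = 30.225792
y = r_b·(sin φ − φ·cos φ) = 28.467542·(0.34961878 − 0.35716418·0.93689205) = 0.426857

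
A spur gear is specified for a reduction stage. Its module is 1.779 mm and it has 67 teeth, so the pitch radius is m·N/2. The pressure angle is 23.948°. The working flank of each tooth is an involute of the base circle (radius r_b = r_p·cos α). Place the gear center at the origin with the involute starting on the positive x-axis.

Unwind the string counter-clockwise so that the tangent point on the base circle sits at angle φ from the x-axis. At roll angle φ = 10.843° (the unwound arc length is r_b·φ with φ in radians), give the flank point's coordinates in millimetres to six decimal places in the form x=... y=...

x=55.432700 y=0.122611

pitch radius r_p = m·N/2 = 1.779·67/2 = 59.596500
base radius r_b = r_p·cos α = 59.596500·cos 23.948° = 54.466089
roll angle φ = 10.843° = 0.18924605 rad
x = r_b·(cos φ + φ·sin φ) = 54.466089·(0.98214635 + 0.18924605·0.18811846) = 55.432700
y = r_b·(sin φ − φ·cos φ) = 54.466089·(0.18811846 − 0.18924605·0.98214635) = 0.122611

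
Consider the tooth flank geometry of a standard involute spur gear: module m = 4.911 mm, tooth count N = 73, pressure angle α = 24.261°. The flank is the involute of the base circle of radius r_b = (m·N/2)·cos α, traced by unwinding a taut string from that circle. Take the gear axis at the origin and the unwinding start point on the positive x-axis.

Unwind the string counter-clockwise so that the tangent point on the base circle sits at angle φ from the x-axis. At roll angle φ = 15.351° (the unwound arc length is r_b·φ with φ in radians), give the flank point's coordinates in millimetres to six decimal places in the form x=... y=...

x=169.181230 y=1.040176

pitch radius r_p = m·N/2 = 4.911·73/2 = 179.251500
base radius r_b = r_p·cos α = 179.251500·cos 24.261° = 163.420577
roll angle φ = 15.351° = 0.26792549 rad
x = r_b·(cos φ + φ·sin φ) = 163.420577·(0.96432216 + 0.26792549·0.26473152) = 169.181230
y = r_b·(sin φ − φ·cos φ) = 163.420577·(0.26473152 − 0.26792549·0.96432216) = 1.040176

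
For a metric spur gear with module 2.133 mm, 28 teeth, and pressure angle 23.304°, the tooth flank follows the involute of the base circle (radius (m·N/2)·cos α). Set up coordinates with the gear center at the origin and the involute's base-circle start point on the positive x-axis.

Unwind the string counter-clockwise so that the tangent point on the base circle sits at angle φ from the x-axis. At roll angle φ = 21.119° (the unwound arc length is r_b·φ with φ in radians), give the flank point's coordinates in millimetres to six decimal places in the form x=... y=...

x=29.226094 y=0.451626

pitch radius r_p = m·N/2 = 2.133·28/2 = 29.862000
base radius r_b = r_p·cos α = 29.862000·cos 23.304° = 27.425821
roll angle φ = 21.119° = 0.36859608 rad
x = r_b·(cos φ + φ·sin φ) = 27.425821·(0.93283410 + 0.36859608·0.36030617) = 29.226094
y = r_b·(sin φ − φ·cos φ) = 27.425821·(0.36030617 − 0.36859608·0.93283410) = 0.451626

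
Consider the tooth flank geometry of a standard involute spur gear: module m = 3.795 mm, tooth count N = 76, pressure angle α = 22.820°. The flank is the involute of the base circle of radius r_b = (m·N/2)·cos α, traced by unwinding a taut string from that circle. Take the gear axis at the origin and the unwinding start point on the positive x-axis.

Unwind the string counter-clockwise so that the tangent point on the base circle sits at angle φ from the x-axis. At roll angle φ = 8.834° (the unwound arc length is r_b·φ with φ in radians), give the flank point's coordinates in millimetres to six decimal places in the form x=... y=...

pitch radius r_p = m·N/2 = 3.795·76/2 = 144.210000
base radius r_b = r_p·cos α = 144.210000·cos 22.820° = 132.922370
roll angle φ = 8.834° = 0.15418239 rad
x = r_b·(cos φ + φ·sin φ) = 132.922370·(0.98813742 + 0.15418239·0.15357224) = 134.492922
y = r_b·(sin φ − φ·cos φ) = 132.922370·(0.15357224 − 0.15418239·0.98813742) = 0.162012

x=134.492922 y=0.162012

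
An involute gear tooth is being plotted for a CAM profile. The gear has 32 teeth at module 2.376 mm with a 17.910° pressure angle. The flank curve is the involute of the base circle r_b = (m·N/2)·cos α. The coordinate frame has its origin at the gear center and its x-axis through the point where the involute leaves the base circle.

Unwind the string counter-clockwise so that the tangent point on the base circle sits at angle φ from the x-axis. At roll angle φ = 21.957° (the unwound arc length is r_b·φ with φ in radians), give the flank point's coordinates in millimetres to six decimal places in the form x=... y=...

pitch radius r_p = m·N/2 = 2.376·32/2 = 38.016000
base radius r_b = r_p·cos α = 38.016000·cos 17.910° = 36.173773
roll angle φ = 21.957° = 0.38322194 rad
x = r_b·(cos φ + φ·sin φ) = 36.173773·(0.92746473 + 0.38322194·0.37391064) = 38.733266
y = r_b·(sin φ − φ·cos φ) = 36.173773·(0.37391064 − 0.38322194·0.92746473) = 0.668701

x=38.733266 y=0.668701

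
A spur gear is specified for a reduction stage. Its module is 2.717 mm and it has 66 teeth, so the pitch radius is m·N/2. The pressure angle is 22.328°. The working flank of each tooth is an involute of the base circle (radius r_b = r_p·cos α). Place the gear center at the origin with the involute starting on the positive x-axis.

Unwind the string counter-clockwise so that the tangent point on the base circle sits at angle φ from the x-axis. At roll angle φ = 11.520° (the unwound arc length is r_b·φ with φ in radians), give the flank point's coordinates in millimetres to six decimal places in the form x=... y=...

x=84.598121 y=0.223804

pitch radius r_p = m·N/2 = 2.717·66/2 = 89.661000
base radius r_b = r_p·cos α = 89.661000·cos 22.328° = 82.938592
roll angle φ = 11.520° = 0.20106193 rad
x = r_b·(cos φ + φ·sin φ) = 82.938592·(0.97985505 + 0.20106193·0.19970998) = 84.598121
y = r_b·(sin φ − φ·cos φ) = 82.938592·(0.19970998 − 0.20106193·0.97985505) = 0.223804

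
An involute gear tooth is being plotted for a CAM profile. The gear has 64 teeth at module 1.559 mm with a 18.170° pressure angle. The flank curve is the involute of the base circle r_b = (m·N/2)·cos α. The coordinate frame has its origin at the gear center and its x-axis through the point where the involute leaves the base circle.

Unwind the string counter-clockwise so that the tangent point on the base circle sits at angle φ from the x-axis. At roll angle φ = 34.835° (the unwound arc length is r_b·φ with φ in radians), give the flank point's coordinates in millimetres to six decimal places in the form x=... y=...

pitch radius r_p = m·N/2 = 1.559·64/2 = 49.888000
base radius r_b = r_p·cos α = 49.888000·cos 18.170° = 47.400358
roll angle φ = 34.835° = 0.60798544 rad
x = r_b·(cos φ + φ·sin φ) = 47.400358·(0.82080043 + 0.60798544·0.57121507) = 55.367926
y = r_b·(sin φ − φ·cos φ) = 47.400358·(0.57121507 − 0.60798544·0.82080043) = 3.421375

x=55.367926 y=3.421375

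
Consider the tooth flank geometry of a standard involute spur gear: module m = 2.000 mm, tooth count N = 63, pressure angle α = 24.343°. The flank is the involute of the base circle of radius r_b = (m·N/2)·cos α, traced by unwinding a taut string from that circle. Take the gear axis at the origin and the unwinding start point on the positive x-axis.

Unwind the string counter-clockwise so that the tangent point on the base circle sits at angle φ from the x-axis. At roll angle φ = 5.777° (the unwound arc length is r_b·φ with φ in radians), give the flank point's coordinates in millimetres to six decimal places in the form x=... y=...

x=57.689957 y=0.019592

pitch radius r_p = m·N/2 = 2.000·63/2 = 63.000000
base radius r_b = r_p·cos α = 63.000000·cos 24.343° = 57.398933
roll angle φ = 5.777° = 0.10082767 rad
x = r_b·(cos φ + φ·sin φ) = 57.398933·(0.99492120 + 0.10082767·0.10065692) = 57.689957
y = r_b·(sin φ − φ·cos φ) = 57.398933·(0.10065692 − 0.10082767·0.99492120) = 0.019592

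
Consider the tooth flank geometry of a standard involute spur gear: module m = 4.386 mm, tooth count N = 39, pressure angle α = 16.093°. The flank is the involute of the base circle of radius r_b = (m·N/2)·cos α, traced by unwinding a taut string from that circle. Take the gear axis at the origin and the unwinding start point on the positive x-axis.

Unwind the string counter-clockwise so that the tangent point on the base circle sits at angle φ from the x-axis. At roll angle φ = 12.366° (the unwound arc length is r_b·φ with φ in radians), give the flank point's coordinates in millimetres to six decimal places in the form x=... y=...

pitch radius r_p = m·N/2 = 4.386·39/2 = 85.527000
base radius r_b = r_p·cos α = 85.527000·cos 16.093° = 82.175456
roll angle φ = 12.366° = 0.21582742 rad
x = r_b·(cos φ + φ·sin φ) = 82.175456·(0.97679953 + 0.21582742·0.21415572) = 84.067152
y = r_b·(sin φ − φ·cos φ) = 82.175456·(0.21415572 − 0.21582742·0.97679953) = 0.274105

x=84.067152 y=0.274105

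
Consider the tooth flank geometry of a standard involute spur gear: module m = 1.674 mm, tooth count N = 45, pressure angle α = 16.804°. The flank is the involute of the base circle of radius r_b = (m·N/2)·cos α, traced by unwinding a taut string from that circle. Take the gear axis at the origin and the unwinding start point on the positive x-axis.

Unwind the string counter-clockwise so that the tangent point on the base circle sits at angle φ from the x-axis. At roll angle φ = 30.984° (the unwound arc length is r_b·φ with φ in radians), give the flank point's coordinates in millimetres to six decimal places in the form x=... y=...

pitch radius r_p = m·N/2 = 1.674·45/2 = 37.665000
base radius r_b = r_p·cos α = 37.665000·cos 16.804° = 36.056679
roll angle φ = 30.984° = 0.54077282 rad
x = r_b·(cos φ + φ·sin φ) = 36.056679·(0.85731109 + 0.54077282·0.51479869) = 40.949578
y = r_b·(sin φ − φ·cos φ) = 36.056679·(0.51479869 − 0.54077282·0.85731109) = 1.845675

x=40.949578 y=1.845675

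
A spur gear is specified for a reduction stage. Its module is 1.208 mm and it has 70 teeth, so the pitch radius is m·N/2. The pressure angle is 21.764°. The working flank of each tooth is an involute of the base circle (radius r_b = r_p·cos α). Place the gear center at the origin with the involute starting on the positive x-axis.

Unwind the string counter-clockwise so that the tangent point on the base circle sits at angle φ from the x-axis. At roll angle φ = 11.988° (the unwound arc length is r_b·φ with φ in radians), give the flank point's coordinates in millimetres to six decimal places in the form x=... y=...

pitch radius r_p = m·N/2 = 1.208·70/2 = 42.280000
base radius r_b = r_p·cos α = 42.280000·cos 21.764° = 39.266239
roll angle φ = 11.988° = 0.20923007 rad
x = r_b·(cos φ + φ·sin φ) = 39.266239·(0.97819112 + 0.20923007·0.20770682) = 40.116338
y = r_b·(sin φ − φ·cos φ) = 39.266239·(0.20770682 − 0.20923007·0.97819112) = 0.119363

x=40.116338 y=0.119363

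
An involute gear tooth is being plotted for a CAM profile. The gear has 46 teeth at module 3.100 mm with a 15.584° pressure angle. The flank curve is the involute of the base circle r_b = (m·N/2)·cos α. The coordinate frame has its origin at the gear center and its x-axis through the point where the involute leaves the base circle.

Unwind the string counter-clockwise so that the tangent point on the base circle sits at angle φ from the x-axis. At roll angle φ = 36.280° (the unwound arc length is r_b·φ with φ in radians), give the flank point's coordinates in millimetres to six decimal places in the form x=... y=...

x=81.097537 y=5.582410

pitch radius r_p = m·N/2 = 3.100·46/2 = 71.300000
base radius r_b = r_p·cos α = 71.300000·cos 15.584° = 68.678843
roll angle φ = 36.280° = 0.63320545 rad
x = r_b·(cos φ + φ·sin φ) = 68.678843·(0.80613488 + 0.63320545·0.59173182) = 81.097537
y = r_b·(sin φ − φ·cos φ) = 68.678843·(0.59173182 − 0.63320545·0.80613488) = 5.582410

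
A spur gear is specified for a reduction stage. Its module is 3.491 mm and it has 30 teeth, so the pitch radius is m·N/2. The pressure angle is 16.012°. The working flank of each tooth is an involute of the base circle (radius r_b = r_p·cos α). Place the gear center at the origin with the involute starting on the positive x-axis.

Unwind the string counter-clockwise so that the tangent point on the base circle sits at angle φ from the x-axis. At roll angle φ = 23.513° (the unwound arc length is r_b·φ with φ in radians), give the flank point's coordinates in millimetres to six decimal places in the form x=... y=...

x=54.395017 y=1.140145

pitch radius r_p = m·N/2 = 3.491·30/2 = 52.365000
base radius r_b = r_p·cos α = 52.365000·cos 16.012° = 50.333445
roll angle φ = 23.513° = 0.41037927 rad
x = r_b·(cos φ + φ·sin φ) = 50.333445·(0.91696958 + 0.41037927·0.39895713) = 54.395017
y = r_b·(sin φ − φ·cos φ) = 50.333445·(0.39895713 − 0.41037927·0.91696958) = 1.140145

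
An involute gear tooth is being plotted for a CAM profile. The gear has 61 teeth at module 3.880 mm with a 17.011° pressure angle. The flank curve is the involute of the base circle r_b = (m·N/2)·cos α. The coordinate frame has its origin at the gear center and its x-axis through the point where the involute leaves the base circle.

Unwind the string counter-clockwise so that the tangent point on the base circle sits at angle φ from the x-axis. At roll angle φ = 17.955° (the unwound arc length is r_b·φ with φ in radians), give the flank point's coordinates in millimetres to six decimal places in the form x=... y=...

pitch radius r_p = m·N/2 = 3.880·61/2 = 118.340000
base radius r_b = r_p·cos α = 118.340000·cos 17.011° = 113.162460
roll angle φ = 17.955° = 0.31337387 rad
x = r_b·(cos φ + φ·sin φ) = 113.162460·(0.95129892 + 0.31337387·0.30826994) = 118.583244
y = r_b·(sin φ − φ·cos φ) = 113.162460·(0.30826994 − 0.31337387·0.95129892) = 1.149472

x=118.583244 y=1.149472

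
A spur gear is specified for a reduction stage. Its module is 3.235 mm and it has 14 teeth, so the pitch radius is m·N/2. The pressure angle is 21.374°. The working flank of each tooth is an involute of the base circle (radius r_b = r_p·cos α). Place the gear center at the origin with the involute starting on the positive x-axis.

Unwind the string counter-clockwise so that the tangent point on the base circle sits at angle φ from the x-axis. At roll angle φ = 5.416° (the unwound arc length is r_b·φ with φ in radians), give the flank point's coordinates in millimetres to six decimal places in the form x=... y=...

pitch radius r_p = m·N/2 = 3.235·14/2 = 22.645000
base radius r_b = r_p·cos α = 22.645000·cos 21.374° = 21.087506
roll angle φ = 5.416° = 0.09452703 rad
x = r_b·(cos φ + φ·sin φ) = 21.087506·(0.99553565 + 0.09452703·0.09438632) = 21.181508
y = r_b·(sin φ − φ·cos φ) = 21.087506·(0.09438632 − 0.09452703·0.99553565) = 0.005932

x=21.181508 y=0.005932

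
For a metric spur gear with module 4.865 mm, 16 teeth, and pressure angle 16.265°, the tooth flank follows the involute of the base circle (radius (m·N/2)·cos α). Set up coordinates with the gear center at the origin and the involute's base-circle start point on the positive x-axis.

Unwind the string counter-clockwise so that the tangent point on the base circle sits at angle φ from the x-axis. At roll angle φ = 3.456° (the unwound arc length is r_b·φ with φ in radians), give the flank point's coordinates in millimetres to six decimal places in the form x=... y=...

pitch radius r_p = m·N/2 = 4.865·16/2 = 38.920000
base radius r_b = r_p·cos α = 38.920000·cos 16.265° = 37.362288
roll angle φ = 3.456° = 0.06031858 rad
x = r_b·(cos φ + φ·sin φ) = 37.362288·(0.99818139 + 0.06031858·0.06028201) = 37.430194
y = r_b·(sin φ − φ·cos φ) = 37.362288·(0.06028201 − 0.06031858·0.99818139) = 0.002732

x=37.430194 y=0.002732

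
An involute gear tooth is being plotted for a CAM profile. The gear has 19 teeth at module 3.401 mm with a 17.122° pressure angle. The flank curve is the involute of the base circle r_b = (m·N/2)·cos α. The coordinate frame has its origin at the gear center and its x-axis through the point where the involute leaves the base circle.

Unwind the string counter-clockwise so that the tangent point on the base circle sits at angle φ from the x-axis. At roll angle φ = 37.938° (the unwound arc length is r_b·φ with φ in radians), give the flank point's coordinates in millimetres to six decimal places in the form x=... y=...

x=36.922367 y=2.859007

pitch radius r_p = m·N/2 = 3.401·19/2 = 32.309500
base radius r_b = r_p·cos α = 32.309500·cos 17.122° = 30.877544
roll angle φ = 37.938° = 0.66214301 rad
x = r_b·(cos φ + φ·sin φ) = 30.877544·(0.78867650 + 0.66214301·0.61480841) = 36.922367
y = r_b·(sin φ − φ·cos φ) = 30.877544·(0.61480841 − 0.66214301·0.78867650) = 2.859007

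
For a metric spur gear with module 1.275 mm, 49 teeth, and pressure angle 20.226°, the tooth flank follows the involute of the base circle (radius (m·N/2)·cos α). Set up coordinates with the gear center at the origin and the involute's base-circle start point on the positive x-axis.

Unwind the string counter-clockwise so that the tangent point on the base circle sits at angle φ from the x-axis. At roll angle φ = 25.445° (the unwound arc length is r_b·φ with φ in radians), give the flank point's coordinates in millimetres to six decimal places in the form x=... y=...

pitch radius r_p = m·N/2 = 1.275·49/2 = 31.237500
base radius r_b = r_p·cos α = 31.237500·cos 20.226° = 29.311278
roll angle φ = 25.445° = 0.44409903 rad
x = r_b·(cos φ + φ·sin φ) = 29.311278·(0.90299813 + 0.44409903·0.42964448) = 32.060759
y = r_b·(sin φ − φ·cos φ) = 29.311278·(0.42964448 − 0.44409903·0.90299813) = 0.839003

x=32.060759 y=0.839003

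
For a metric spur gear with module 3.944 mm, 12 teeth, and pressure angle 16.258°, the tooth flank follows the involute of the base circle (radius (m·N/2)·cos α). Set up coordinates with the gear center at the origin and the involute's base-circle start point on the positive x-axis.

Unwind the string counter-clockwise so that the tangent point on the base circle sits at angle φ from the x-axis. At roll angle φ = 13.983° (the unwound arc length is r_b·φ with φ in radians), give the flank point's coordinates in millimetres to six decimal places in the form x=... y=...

x=23.384189 y=0.109418

pitch radius r_p = m·N/2 = 3.944·12/2 = 23.664000
base radius r_b = r_p·cos α = 23.664000·cos 16.258° = 22.717695
roll angle φ = 13.983° = 0.24404939 rad
x = r_b·(cos φ + φ·sin φ) = 22.717695·(0.97036746 + 0.24404939·0.24163399) = 23.384189
y = r_b·(sin φ − φ·cos φ) = 22.717695·(0.24163399 − 0.24404939·0.97036746) = 0.109418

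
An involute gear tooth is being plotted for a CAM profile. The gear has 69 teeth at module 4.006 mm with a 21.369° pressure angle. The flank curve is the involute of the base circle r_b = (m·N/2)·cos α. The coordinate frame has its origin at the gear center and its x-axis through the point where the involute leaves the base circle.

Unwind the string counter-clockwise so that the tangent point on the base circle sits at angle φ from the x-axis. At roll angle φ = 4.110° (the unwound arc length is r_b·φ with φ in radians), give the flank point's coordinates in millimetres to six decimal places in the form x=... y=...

pitch radius r_p = m·N/2 = 4.006·69/2 = 138.207000
base radius r_b = r_p·cos α = 138.207000·cos 21.369° = 128.705697
roll angle φ = 4.110° = 0.07173303 rad
x = r_b·(cos φ + φ·sin φ) = 128.705697·(0.99742829 + 0.07173303·0.07167153) = 129.036407
y = r_b·(sin φ − φ·cos φ) = 128.705697·(0.07167153 − 0.07173303·0.99742829) = 0.015827

x=129.036407 y=0.015827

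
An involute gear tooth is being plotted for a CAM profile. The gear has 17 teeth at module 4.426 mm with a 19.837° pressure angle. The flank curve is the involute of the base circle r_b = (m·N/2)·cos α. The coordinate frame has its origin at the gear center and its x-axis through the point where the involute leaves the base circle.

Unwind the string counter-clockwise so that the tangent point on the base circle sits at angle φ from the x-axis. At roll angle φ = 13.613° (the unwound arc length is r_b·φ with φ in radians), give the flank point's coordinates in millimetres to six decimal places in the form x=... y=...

pitch radius r_p = m·N/2 = 4.426·17/2 = 37.621000
base radius r_b = r_p·cos α = 37.621000·cos 19.837° = 35.388639
roll angle φ = 13.613° = 0.23759167 rad
x = r_b·(cos φ + φ·sin φ) = 35.388639·(0.97190762 + 0.23759167·0.23536264) = 36.373427
y = r_b·(sin φ − φ·cos φ) = 35.388639·(0.23536264 − 0.23759167·0.97190762) = 0.157320

x=36.373427 y=0.157320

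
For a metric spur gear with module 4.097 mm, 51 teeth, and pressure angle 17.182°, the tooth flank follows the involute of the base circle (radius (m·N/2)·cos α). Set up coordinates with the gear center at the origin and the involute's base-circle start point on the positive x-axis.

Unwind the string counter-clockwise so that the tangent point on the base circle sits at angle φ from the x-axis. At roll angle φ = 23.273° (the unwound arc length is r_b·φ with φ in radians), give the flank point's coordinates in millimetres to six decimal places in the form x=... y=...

x=107.708385 y=2.193127

pitch radius r_p = m·N/2 = 4.097·51/2 = 104.473500
base radius r_b = r_p·cos α = 104.473500·cos 17.182° = 99.810975
roll angle φ = 23.273° = 0.40619048 rad
x = r_b·(cos φ + φ·sin φ) = 99.810975·(0.91863268 + 0.40619048·0.39511265) = 107.708385
y = r_b·(sin φ − φ·cos φ) = 99.810975·(0.39511265 − 0.40619048·0.91863268) = 2.193127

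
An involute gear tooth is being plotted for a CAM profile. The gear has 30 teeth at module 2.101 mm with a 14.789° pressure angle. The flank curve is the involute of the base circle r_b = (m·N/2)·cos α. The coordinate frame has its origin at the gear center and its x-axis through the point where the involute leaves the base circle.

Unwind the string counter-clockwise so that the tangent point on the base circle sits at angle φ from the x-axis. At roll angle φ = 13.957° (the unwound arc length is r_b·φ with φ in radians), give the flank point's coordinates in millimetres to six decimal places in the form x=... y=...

pitch radius r_p = m·N/2 = 2.101·30/2 = 31.515000
base radius r_b = r_p·cos α = 31.515000·cos 14.789° = 30.470984
roll angle φ = 13.957° = 0.24359560 rad
x = r_b·(cos φ + φ·sin φ) = 30.470984·(0.97047701 + 0.24359560·0.24119363) = 31.361673
y = r_b·(sin φ − φ·cos φ) = 30.470984·(0.24119363 − 0.24359560·0.97047701) = 0.145947

x=31.361673 y=0.145947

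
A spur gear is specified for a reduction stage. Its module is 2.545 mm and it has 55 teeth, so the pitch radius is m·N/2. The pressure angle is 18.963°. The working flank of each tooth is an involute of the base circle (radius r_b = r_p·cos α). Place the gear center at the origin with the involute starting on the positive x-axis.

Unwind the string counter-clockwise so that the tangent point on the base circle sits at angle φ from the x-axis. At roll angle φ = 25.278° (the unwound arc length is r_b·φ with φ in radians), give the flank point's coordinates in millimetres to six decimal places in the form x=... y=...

pitch radius r_p = m·N/2 = 2.545·55/2 = 69.987500
base radius r_b = r_p·cos α = 69.987500·cos 18.963° = 66.189182
roll angle φ = 25.278° = 0.44118433 rad
x = r_b·(cos φ + φ·sin φ) = 66.189182·(0.90424658 + 0.44118433·0.42701069) = 72.320749
y = r_b·(sin φ − φ·cos φ) = 66.189182·(0.42701069 − 0.44118433·0.90424658) = 1.858014

x=72.320749 y=1.858014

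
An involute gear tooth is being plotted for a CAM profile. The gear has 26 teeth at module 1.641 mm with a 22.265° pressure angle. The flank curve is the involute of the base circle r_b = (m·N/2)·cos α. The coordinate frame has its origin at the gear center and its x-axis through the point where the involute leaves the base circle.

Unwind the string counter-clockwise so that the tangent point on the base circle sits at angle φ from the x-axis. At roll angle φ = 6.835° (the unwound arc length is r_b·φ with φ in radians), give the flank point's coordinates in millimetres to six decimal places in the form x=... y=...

pitch radius r_p = m·N/2 = 1.641·26/2 = 21.333000
base radius r_b = r_p·cos α = 21.333000·cos 22.265° = 19.742440
roll angle φ = 6.835° = 0.11929325 rad
x = r_b·(cos φ + φ·sin φ) = 19.742440·(0.99289299 + 0.11929325·0.11901051) = 19.882417
y = r_b·(sin φ − φ·cos φ) = 19.742440·(0.11901051 − 0.11929325·0.99289299) = 0.011156

x=19.882417 y=0.011156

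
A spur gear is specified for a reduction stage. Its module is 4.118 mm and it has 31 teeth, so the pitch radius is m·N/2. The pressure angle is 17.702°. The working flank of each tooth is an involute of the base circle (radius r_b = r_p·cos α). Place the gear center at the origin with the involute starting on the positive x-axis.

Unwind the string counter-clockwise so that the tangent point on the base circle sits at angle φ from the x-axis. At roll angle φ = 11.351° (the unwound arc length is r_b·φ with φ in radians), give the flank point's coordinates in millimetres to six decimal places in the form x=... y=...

x=61.988356 y=0.156985

pitch radius r_p = m·N/2 = 4.118·31/2 = 63.829000
base radius r_b = r_p·cos α = 63.829000·cos 17.702° = 60.806752
roll angle φ = 11.351° = 0.19811232 rad
x = r_b·(cos φ + φ·sin φ) = 60.806752·(0.98043985 + 0.19811232·0.19681893) = 61.988356
y = r_b·(sin φ − φ·cos φ) = 60.806752·(0.19681893 − 0.19811232·0.98043985) = 0.156985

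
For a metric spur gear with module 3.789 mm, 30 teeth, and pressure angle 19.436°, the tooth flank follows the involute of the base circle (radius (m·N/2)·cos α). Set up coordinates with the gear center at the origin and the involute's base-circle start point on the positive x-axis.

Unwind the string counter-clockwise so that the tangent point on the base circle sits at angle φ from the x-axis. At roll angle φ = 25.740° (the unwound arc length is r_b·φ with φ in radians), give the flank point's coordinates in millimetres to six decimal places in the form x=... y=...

pitch radius r_p = m·N/2 = 3.789·30/2 = 56.835000
base radius r_b = r_p·cos α = 56.835000·cos 19.436° = 53.596188
roll angle φ = 25.740° = 0.44924775 rad
x = r_b·(cos φ + φ·sin φ) = 53.596188·(0.90077405 + 0.44924775·0.43428805) = 58.734828
y = r_b·(sin φ − φ·cos φ) = 53.596188·(0.43428805 − 0.44924775·0.90077405) = 1.587376

x=58.734828 y=1.587376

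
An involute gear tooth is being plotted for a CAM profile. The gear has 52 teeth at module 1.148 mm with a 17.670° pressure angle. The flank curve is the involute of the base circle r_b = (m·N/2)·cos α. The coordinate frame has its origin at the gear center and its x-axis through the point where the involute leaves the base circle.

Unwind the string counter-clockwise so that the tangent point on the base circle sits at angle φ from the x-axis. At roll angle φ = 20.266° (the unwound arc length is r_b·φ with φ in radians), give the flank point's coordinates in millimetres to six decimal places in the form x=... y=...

x=30.163575 y=0.414284

pitch radius r_p = m·N/2 = 1.148·52/2 = 29.848000
base radius r_b = r_p·cos α = 29.848000·cos 17.670° = 28.439788
roll angle φ = 20.266° = 0.35370843 rad
x = r_b·(cos φ + φ·sin φ) = 28.439788·(0.93809465 + 0.35370843·0.34637904) = 30.163575
y = r_b·(sin φ − φ·cos φ) = 28.439788·(0.34637904 − 0.35370843·0.93809465) = 0.414284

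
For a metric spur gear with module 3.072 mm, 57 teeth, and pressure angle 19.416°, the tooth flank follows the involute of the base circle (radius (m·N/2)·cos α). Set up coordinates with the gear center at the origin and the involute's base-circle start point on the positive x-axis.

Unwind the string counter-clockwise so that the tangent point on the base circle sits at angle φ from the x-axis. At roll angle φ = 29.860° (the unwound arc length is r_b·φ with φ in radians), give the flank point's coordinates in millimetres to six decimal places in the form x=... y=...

x=93.036430 y=3.791195

pitch radius r_p = m·N/2 = 3.072·57/2 = 87.552000
base radius r_b = r_p·cos α = 87.552000·cos 19.416° = 82.572906
roll angle φ = 29.860° = 0.52115531 rad
x = r_b·(cos φ + φ·sin φ) = 82.572906·(0.86724455 + 0.52115531·0.49788241) = 93.036430
y = r_b·(sin φ − φ·cos φ) = 82.572906·(0.49788241 − 0.52115531·0.86724455) = 3.791195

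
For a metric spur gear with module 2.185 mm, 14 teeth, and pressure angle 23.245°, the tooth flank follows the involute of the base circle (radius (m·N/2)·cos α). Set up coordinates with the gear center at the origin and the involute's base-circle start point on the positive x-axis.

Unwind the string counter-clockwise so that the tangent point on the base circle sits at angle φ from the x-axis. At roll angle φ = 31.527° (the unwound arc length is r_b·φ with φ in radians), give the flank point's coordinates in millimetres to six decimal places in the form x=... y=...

x=16.022602 y=0.757068

pitch radius r_p = m·N/2 = 2.185·14/2 = 15.295000
base radius r_b = r_p·cos α = 15.295000·cos 23.245° = 14.053438
roll angle φ = 31.527° = 0.55024995 rad
x = r_b·(cos φ + φ·sin φ) = 14.053438·(0.85239385 + 0.55024995·0.52290030) = 16.022602
y = r_b·(sin φ − φ·cos φ) = 14.053438·(0.52290030 − 0.55024995·0.85239385) = 0.757068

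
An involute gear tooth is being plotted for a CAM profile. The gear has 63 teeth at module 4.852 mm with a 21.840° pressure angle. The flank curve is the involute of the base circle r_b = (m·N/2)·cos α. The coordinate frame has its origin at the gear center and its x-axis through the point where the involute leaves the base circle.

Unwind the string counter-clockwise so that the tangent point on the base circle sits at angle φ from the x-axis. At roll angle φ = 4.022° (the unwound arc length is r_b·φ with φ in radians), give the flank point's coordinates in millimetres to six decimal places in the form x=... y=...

x=142.217364 y=0.016350

pitch radius r_p = m·N/2 = 4.852·63/2 = 152.838000
base radius r_b = r_p·cos α = 152.838000·cos 21.840° = 141.868257
roll angle φ = 4.022° = 0.07019714 rad
x = r_b·(cos φ + φ·sin φ) = 141.868257·(0.99753719 + 0.07019714·0.07013951) = 142.217364
y = r_b·(sin φ − φ·cos φ) = 141.868257·(0.07013951 − 0.07019714·0.99753719) = 0.016350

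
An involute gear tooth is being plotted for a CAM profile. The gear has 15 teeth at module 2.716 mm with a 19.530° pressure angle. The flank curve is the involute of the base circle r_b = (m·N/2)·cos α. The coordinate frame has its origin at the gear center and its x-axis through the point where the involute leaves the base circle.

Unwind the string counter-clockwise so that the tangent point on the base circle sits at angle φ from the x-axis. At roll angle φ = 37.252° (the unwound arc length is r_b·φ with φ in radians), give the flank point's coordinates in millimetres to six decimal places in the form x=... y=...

x=22.836898 y=1.685566

pitch radius r_p = m·N/2 = 2.716·15/2 = 20.370000
base radius r_b = r_p·cos α = 20.370000·cos 19.530° = 19.198044
roll angle φ = 37.252° = 0.65017005 rad
x = r_b·(cos φ + φ·sin φ) = 19.198044·(0.79598087 + 0.65017005·0.60532177) = 22.836898
y = r_b·(sin φ − φ·cos φ) = 19.198044·(0.60532177 − 0.65017005·0.79598087) = 1.685566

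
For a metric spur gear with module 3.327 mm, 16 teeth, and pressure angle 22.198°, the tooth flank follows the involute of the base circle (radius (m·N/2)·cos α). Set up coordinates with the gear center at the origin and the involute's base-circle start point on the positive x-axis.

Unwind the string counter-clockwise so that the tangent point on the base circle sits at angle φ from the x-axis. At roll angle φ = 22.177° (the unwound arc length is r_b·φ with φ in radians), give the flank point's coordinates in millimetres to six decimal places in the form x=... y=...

x=26.420747 y=0.469243

pitch radius r_p = m·N/2 = 3.327·16/2 = 26.616000
base radius r_b = r_p·cos α = 26.616000·cos 22.198° = 24.643323
roll angle φ = 22.177° = 0.38706167 rad
x = r_b·(cos φ + φ·sin φ) = 24.643323·(0.92602219 + 0.38706167·0.37746909) = 26.420747
y = r_b·(sin φ − φ·cos φ) = 24.643323·(0.37746909 − 0.38706167·0.92602219) = 0.469243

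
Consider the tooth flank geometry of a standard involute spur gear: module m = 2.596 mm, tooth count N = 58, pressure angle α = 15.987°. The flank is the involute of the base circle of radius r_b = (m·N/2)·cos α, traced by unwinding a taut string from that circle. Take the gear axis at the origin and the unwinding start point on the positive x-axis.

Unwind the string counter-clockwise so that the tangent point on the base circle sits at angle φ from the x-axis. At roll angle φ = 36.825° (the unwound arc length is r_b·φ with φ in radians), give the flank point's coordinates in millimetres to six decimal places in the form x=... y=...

x=85.811685 y=6.144187

pitch radius r_p = m·N/2 = 2.596·58/2 = 75.284000
base radius r_b = r_p·cos α = 75.284000·cos 15.987° = 72.372332
roll angle φ = 36.825° = 0.64271750 rad
x = r_b·(cos φ + φ·sin φ) = 72.372332·(0.80046992 + 0.64271750·0.59937293) = 85.811685
y = r_b·(sin φ − φ·cos φ) = 72.372332·(0.59937293 − 0.64271750·0.80046992) = 6.144187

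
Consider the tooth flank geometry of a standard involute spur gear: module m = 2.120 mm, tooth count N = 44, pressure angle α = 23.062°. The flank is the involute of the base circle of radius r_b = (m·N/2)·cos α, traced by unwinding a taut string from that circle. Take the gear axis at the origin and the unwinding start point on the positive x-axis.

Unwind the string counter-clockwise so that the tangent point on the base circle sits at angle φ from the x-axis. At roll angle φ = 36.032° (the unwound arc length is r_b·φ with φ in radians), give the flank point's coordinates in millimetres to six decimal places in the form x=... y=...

pitch radius r_p = m·N/2 = 2.120·44/2 = 46.640000
base radius r_b = r_p·cos α = 46.640000·cos 23.062° = 42.912601
roll angle φ = 36.032° = 0.62887704 rad
x = r_b·(cos φ + φ·sin φ) = 42.912601·(0.80868859 + 0.62887704·0.58823700) = 50.577536
y = r_b·(sin φ − φ·cos φ) = 42.912601·(0.58823700 − 0.62887704·0.80868859) = 3.418904

x=50.577536 y=3.418904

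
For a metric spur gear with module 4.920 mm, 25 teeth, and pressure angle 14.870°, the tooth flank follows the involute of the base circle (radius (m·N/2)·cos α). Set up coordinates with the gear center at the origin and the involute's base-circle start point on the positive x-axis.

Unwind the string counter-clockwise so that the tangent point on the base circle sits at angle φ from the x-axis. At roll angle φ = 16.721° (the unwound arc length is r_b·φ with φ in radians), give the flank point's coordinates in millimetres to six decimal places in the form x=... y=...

x=61.917986 y=0.488288

pitch radius r_p = m·N/2 = 4.920·25/2 = 61.500000
base radius r_b = r_p·cos α = 61.500000·cos 14.870° = 59.440401
roll angle φ = 16.721° = 0.29183650 rad
x = r_b·(cos φ + φ·sin φ) = 59.440401·(0.95771711 + 0.29183650·0.28771156) = 61.917986
y = r_b·(sin φ − φ·cos φ) = 59.440401·(0.28771156 − 0.29183650·0.95771711) = 0.488288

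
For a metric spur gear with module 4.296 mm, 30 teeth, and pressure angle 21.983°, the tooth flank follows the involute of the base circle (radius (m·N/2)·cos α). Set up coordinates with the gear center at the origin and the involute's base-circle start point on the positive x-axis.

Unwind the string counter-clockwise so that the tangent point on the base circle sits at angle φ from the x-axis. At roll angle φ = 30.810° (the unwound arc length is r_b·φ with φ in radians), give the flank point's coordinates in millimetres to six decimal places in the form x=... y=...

pitch radius r_p = m·N/2 = 4.296·30/2 = 64.440000
base radius r_b = r_p·cos α = 64.440000·cos 21.983° = 59.754887
roll angle φ = 30.810° = 0.53773594 rad
x = r_b·(cos φ + φ·sin φ) = 59.754887·(0.85887052 + 0.53773594·0.51219277) = 67.779669
y = r_b·(sin φ − φ·cos φ) = 59.754887·(0.51219277 − 0.53773594·0.85887052) = 3.008493

x=67.779669 y=3.008493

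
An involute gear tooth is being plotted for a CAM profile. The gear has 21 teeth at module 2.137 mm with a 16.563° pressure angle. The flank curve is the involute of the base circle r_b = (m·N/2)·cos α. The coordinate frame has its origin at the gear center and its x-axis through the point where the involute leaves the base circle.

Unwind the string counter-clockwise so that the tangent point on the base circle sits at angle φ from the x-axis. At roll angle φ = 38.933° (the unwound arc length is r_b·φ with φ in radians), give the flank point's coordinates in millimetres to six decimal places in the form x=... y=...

x=25.914171 y=2.147171

pitch radius r_p = m·N/2 = 2.137·21/2 = 22.438500
base radius r_b = r_p·cos α = 22.438500·cos 16.563° = 21.507456
roll angle φ = 38.933° = 0.67950904 rad
x = r_b·(cos φ + φ·sin φ) = 21.507456·(0.77788134 + 0.67950904·0.62841119) = 25.914171
y = r_b·(sin φ − φ·cos φ) = 21.507456·(0.62841119 − 0.67950904·0.77788134) = 2.147171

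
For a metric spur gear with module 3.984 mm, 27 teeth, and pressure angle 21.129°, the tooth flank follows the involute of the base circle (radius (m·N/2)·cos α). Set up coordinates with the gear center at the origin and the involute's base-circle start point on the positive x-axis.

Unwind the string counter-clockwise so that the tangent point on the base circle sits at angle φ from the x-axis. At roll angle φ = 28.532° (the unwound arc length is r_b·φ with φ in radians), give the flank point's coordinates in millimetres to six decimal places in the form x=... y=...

pitch radius r_p = m·N/2 = 3.984·27/2 = 53.784000
base radius r_b = r_p·cos α = 53.784000·cos 21.129° = 50.168166
roll angle φ = 28.532° = 0.49797734 rad
x = r_b·(cos φ + φ·sin φ) = 50.168166·(0.87855048 + 0.49797734·0.47764951) = 56.008198
y = r_b·(sin φ − φ·cos φ) = 50.168166·(0.47764951 − 0.49797734·0.87855048) = 2.014316

x=56.008198 y=2.014316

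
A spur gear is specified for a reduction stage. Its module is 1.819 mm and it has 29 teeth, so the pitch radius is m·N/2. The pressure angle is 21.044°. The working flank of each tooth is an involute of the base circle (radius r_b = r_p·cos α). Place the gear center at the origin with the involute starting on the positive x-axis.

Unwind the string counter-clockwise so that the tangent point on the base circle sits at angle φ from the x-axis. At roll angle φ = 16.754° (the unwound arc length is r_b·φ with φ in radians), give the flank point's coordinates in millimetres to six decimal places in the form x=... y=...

pitch radius r_p = m·N/2 = 1.819·29/2 = 26.375500
base radius r_b = r_p·cos α = 26.375500·cos 21.044° = 24.616385
roll angle φ = 16.754° = 0.29241246 rad
x = r_b·(cos φ + φ·sin φ) = 24.616385·(0.95755124 + 0.29241246·0.28826312) = 25.646407
y = r_b·(sin φ − φ·cos φ) = 24.616385·(0.28826312 − 0.29241246·0.95755124) = 0.203410

x=25.646407 y=0.203410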